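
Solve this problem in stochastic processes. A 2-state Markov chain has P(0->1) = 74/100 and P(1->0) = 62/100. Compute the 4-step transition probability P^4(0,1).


Computing P^4 by matrix multiplication.
P = [[0.2600, 0.7400], [0.6200, 0.3800]]
After raising P to the power 4:
P^4(0,1) = 0.5350

0.5350


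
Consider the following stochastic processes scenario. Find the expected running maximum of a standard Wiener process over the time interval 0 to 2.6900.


E(max B(s)) = sqrt(2t/pi)
= sqrt(2*2.6900/pi)
= sqrt(1.7125)
= 1.3086

1.3086


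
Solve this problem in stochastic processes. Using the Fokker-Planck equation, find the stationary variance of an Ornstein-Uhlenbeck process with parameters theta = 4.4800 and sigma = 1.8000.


Stationary variance = sigma^2 / (2*theta)
= 1.8000^2 / (2*4.4800)
= 3.2400 / 8.9600
= 0.3616

0.3616


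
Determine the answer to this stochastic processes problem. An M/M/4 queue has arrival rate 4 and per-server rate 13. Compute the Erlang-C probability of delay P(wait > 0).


a = lambda/mu = 0.3077
rho = a/c = 0.0769
Erlang-C formula applied:
C(c,a) = 2.9743e-04

2.9743e-04


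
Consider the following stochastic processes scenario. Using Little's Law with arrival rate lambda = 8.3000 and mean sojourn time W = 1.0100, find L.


Little's Law: L = lambda * W
= 8.3000 * 1.0100
= 8.3830

8.3830


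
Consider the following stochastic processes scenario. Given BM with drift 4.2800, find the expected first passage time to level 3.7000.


Expected first passage time = a/mu
= 3.7000/4.2800
= 0.8645

0.8645


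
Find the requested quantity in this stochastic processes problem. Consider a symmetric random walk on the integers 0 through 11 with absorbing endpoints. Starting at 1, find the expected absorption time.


For symmetric RW on 0,...,N with absorbing barriers, E(i) = i*(N-i)
E(1) = 1 * 10 = 10

10


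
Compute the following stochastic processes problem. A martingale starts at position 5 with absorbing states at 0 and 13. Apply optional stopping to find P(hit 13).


By optional stopping theorem: E(M at tau) = M(0) = 5
P(hit 13)*13 + P(hit 0)*0 = 5
P(hit 13) = (5 - 0)/(13 - 0) = 5/13 = 0.3846

0.3846


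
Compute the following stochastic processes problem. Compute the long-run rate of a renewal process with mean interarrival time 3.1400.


Long-run renewal rate = 1/E(X)
= 1/3.1400
= 0.3185

0.3185


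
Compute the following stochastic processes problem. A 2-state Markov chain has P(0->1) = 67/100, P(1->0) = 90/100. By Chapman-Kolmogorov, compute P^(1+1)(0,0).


P^2 = P^1 * P^1
Computing via matrix multiplication of the transition matrix.
Entry (0,0) of P^2 = 0.7119

0.7119


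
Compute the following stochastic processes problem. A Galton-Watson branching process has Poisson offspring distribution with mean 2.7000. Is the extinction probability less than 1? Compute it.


Since mu = 2.7000 > 1, extinction prob q < 1.
Solve s = exp(mu*(s-1)) iteratively.
q = 0.0844

0.0844


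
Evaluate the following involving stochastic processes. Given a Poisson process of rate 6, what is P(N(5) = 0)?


P(N(t)=k) = (lambda*t)^k * exp(-lambda*t) / k!
lambda*t = 30
= 30^0 * exp(-30) / 0!
= 1 * 9.3576e-14 / 1
= 9.3576e-14

9.3576e-14


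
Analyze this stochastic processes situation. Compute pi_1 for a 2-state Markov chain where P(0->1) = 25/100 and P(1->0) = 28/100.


Stationary distribution: pi_0 = p10/(p01+p10), pi_1 = p01/(p01+p10)
p01 = 0.2500, p10 = 0.2800
pi_1 = 0.4717

0.4717


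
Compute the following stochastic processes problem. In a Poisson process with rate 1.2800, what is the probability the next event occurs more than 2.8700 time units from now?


P(X > t) = exp(-lambda * t)
= exp(-1.2800 * 2.8700)
= exp(-3.6736) = 0.0254

0.0254


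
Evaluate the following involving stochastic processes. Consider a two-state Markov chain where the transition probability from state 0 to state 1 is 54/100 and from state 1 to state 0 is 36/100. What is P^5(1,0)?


Computing P^5 by matrix multiplication.
P = [[0.4600, 0.5400], [0.3600, 0.6400]]
After raising P to the power 5:
P^5(1,0) = 0.4000

0.4000


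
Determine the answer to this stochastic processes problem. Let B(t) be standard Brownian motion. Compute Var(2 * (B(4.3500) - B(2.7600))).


Var(alpha*(B(t)-B(s))) = alpha^2 * (t-s)
= 2^2 * (4.3500 - 2.7600)
= 4 * 1.5900
= 6.3600

6.3600


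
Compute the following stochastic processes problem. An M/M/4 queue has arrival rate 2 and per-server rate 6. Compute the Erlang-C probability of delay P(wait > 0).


a = lambda/mu = 0.3333
rho = a/c = 0.0833
Erlang-C formula applied:
C(c,a) = 4.0209e-04

4.0209e-04


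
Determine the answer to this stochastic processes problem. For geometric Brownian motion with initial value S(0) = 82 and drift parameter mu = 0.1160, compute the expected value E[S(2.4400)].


E[S(t)] = S(0) * exp(mu * t)
= 82 * exp(0.1160 * 2.4400)
= 82 * 1.3272
= 108.8270

108.8270


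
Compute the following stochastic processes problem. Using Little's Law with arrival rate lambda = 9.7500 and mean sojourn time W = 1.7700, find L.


Little's Law: L = lambda * W
= 9.7500 * 1.7700
= 17.2575

17.2575


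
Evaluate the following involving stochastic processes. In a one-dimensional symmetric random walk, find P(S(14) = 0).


P(S(14) = 0) = C(14,7) / 4^7
= 3432 / 16384
= 0.2095

0.2095


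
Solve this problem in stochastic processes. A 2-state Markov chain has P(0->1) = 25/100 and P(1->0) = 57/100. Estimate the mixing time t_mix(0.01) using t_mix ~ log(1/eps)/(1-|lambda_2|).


lambda_2 = |1 - p01 - p10| = |1 - 0.2500 - 0.5700| = 0.1800
t_mix ~ log(1/eps)/(1 - |lambda_2|)
= log(100)/(1 - 0.1800) = 4.6052/0.8200
= 5.6161

5.6161


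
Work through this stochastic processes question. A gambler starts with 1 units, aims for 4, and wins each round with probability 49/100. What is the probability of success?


Gambler's ruin formula:
r = q/p = 0.5100/0.4900 = 1.0408
P(win) = (1 - r^i)/(1 - r^N)
= (1 - 1.0408^1)/(1 - 1.0408^4)
= 0.2352

0.2352


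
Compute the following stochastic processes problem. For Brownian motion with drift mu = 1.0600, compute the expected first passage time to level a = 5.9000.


Expected first passage time = a/mu
= 5.9000/1.0600
= 5.5660

5.5660


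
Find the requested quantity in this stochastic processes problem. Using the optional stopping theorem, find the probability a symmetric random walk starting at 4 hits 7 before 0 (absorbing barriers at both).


By optional stopping theorem: E(M at tau) = M(0) = 4
P(hit 7)*7 + P(hit 0)*0 = 4
P(hit 7) = (4 - 0)/(7 - 0) = 4/7 = 0.5714

0.5714


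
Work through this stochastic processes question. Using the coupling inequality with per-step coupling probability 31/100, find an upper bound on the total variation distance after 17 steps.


TV distance bound <= (1-delta)^n
= (1 - 0.3100)^17
= 0.6900^17
= 0.0018

0.0018


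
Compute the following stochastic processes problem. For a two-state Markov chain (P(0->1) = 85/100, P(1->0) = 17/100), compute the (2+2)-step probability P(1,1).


P^4 = P^2 * P^2
Computing via matrix multiplication of the transition matrix.
Entry (1,1) of P^4 = 0.8333

0.8333


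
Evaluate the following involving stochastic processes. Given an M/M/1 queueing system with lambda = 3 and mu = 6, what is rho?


rho = lambda/mu
= 3/6
= 0.5000

0.5000


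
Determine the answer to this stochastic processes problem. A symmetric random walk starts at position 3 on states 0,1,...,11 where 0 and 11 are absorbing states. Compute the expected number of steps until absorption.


For symmetric RW on 0,...,N with absorbing barriers, E(i) = i*(N-i)
E(3) = 3 * 8 = 24

24


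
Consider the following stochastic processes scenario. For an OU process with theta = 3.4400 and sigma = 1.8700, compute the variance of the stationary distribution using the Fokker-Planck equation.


Stationary variance = sigma^2 / (2*theta)
= 1.8700^2 / (2*3.4400)
= 3.4969 / 6.8800
= 0.5083

0.5083


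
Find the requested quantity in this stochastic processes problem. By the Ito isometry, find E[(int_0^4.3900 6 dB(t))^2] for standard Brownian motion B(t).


By Ito isometry: E[(int f dB)^2] = int f^2 dt
= 6^2 * 4.3900
= 36 * 4.3900 = 158.0400

158.0400


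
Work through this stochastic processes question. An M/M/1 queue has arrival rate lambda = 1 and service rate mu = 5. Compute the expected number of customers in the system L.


rho = 1/5 = 0.2000
L = rho/(1-rho)
= 0.2000/0.8000
= 0.2500

0.2500


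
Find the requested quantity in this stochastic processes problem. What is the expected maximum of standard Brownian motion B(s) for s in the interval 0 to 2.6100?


E(max B(s)) = sqrt(2t/pi)
= sqrt(2*2.6100/pi)
= sqrt(1.6616)
= 1.2890

1.2890


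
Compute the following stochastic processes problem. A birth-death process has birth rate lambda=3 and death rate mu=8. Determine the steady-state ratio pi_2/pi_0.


For birth-death process, pi_n/pi_0 = (lambda/mu)^n
= (3/8)^2
= 0.1406

0.1406


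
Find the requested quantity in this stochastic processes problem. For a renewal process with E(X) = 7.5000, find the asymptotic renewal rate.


Long-run renewal rate = 1/E(X)
= 1/7.5000
= 0.1333

0.1333


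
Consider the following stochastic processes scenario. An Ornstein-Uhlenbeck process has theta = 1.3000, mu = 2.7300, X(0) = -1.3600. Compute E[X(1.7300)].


E[X(t)] = mu + (X(0) - mu)*exp(-theta*t)
= 2.7300 + (-1.3600 - 2.7300)*exp(-1.3000*1.7300)
= 2.7300 + -4.0900 * 0.1055
= 2.2985

2.2985


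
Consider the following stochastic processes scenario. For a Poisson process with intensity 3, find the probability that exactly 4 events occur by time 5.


P(N(t)=k) = (lambda*t)^k * exp(-lambda*t) / k!
lambda*t = 15
= 15^4 * exp(-15) / 4!
= 50625 * 3.0590e-07 / 24
= 6.4526e-04

6.4526e-04


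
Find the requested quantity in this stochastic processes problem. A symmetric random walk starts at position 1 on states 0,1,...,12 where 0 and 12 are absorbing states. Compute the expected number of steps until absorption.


For symmetric RW on 0,...,N with absorbing barriers, E(i) = i*(N-i)
E(1) = 1 * 11 = 11

11


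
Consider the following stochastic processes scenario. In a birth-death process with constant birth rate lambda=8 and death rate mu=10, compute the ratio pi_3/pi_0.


For birth-death process, pi_n/pi_0 = (lambda/mu)^n
= (8/10)^3
= 0.5120

0.5120


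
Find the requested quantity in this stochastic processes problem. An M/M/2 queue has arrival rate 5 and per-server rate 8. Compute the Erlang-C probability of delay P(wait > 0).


a = lambda/mu = 0.6250
rho = a/c = 0.3125
Erlang-C formula applied:
C(c,a) = 0.1488

0.1488


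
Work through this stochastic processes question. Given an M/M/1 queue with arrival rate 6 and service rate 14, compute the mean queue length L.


rho = 6/14 = 0.4286
L = rho/(1-rho)
= 0.4286/0.5714
= 0.7500

0.7500


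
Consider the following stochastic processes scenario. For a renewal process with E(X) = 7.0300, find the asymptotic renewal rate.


Long-run renewal rate = 1/E(X)
= 1/7.0300
= 0.1422

0.1422


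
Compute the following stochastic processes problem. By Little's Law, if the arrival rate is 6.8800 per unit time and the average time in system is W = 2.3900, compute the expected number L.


Little's Law: L = lambda * W
= 6.8800 * 2.3900
= 16.4432

16.4432


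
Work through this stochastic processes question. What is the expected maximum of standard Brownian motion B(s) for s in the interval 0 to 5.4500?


E(max B(s)) = sqrt(2t/pi)
= sqrt(2*5.4500/pi)
= sqrt(3.4696)
= 1.8627

1.8627


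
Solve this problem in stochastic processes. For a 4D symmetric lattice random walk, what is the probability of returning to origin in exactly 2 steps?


P(return in 2 steps) = P(reverse first step) = 1/(2d)
= 1/8
= 0.1250

0.1250


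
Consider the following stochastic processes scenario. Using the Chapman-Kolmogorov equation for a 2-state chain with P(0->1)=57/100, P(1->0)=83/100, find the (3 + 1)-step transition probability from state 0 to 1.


P^4 = P^3 * P^1
Computing via matrix multiplication of the transition matrix.
Entry (0,1) of P^4 = 0.3967

0.3967


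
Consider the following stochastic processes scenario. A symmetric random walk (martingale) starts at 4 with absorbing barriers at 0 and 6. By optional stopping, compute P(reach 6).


By optional stopping theorem: E(M at tau) = M(0) = 4
P(hit 6)*6 + P(hit 0)*0 = 4
P(hit 6) = (4 - 0)/(6 - 0) = 2/3 = 0.6667

0.6667


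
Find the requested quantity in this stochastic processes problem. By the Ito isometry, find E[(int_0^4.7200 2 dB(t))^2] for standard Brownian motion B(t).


By Ito isometry: E[(int f dB)^2] = int f^2 dt
= 2^2 * 4.7200
= 4 * 4.7200 = 18.8800

18.8800


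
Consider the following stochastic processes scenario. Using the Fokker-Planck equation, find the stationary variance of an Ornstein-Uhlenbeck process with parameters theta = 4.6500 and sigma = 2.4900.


Stationary variance = sigma^2 / (2*theta)
= 2.4900^2 / (2*4.6500)
= 6.2001 / 9.3000
= 0.6667

0.6667


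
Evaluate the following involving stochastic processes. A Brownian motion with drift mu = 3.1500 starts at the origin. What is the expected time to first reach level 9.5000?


Expected first passage time = a/mu
= 9.5000/3.1500
= 3.0159

3.0159


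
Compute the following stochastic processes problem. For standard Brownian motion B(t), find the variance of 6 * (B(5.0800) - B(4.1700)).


Var(alpha*(B(t)-B(s))) = alpha^2 * (t-s)
= 6^2 * (5.0800 - 4.1700)
= 36 * 0.9100
= 32.7600

32.7600


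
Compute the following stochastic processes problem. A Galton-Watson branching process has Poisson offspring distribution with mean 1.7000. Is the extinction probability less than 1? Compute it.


Since mu = 1.7000 > 1, extinction prob q < 1.
Solve s = exp(mu*(s-1)) iteratively.
q = 0.3088

0.3088


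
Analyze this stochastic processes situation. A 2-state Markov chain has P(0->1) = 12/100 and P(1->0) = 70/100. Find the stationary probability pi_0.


Stationary distribution: pi_0 = p10/(p01+p10), pi_1 = p01/(p01+p10)
p01 = 0.1200, p10 = 0.7000
pi_0 = 0.8537

0.8537


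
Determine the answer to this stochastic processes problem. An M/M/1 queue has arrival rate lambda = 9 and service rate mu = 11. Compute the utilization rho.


rho = lambda/mu
= 9/11
= 0.8182

0.8182


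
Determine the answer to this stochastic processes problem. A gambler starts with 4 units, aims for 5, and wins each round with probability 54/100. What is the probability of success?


Gambler's ruin formula:
r = q/p = 0.4600/0.5400 = 0.8519
P(win) = (1 - r^i)/(1 - r^N)
= (1 - 0.8519^4)/(1 - 0.8519^5)
= 0.8585

0.8585


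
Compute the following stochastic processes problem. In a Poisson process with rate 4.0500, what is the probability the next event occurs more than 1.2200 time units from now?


P(X > t) = exp(-lambda * t)
= exp(-4.0500 * 1.2200)
= exp(-4.9410) = 0.0071

0.0071


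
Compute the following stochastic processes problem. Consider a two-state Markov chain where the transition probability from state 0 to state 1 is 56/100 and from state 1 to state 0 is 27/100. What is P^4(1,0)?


Computing P^4 by matrix multiplication.
P = [[0.4400, 0.5600], [0.2700, 0.7300]]
After raising P to the power 4:
P^4(1,0) = 0.3250

0.3250


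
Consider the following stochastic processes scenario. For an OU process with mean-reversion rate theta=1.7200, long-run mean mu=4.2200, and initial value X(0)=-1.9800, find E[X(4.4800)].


E[X(t)] = mu + (X(0) - mu)*exp(-theta*t)
= 4.2200 + (-1.9800 - 4.2200)*exp(-1.7200*4.4800)
= 4.2200 + -6.2000 * 4.5030e-04
= 4.2172

4.2172


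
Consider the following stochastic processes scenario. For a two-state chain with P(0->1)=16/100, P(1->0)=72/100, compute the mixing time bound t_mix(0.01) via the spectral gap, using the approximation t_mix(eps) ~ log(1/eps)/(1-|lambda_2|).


lambda_2 = |1 - p01 - p10| = |1 - 0.1600 - 0.7200| = 0.1200
t_mix ~ log(1/eps)/(1 - |lambda_2|)
= log(100)/(1 - 0.1200) = 4.6052/0.8800
= 5.2331

5.2331


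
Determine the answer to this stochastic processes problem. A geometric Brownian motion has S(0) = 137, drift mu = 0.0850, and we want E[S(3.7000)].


E[S(t)] = S(0) * exp(mu * t)
= 137 * exp(0.0850 * 3.7000)
= 137 * 1.3696
= 187.6317

187.6317


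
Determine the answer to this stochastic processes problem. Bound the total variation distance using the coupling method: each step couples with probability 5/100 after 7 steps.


TV distance bound <= (1-delta)^n
= (1 - 0.0500)^7
= 0.9500^7
= 0.6983

0.6983


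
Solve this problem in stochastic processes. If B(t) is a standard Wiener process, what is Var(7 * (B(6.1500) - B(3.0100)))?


Var(alpha*(B(t)-B(s))) = alpha^2 * (t-s)
= 7^2 * (6.1500 - 3.0100)
= 49 * 3.1400
= 153.8600

153.8600


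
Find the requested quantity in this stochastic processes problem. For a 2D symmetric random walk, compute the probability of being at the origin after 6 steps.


P = C(6,3)^2 / 4^6
= 20^2 / 4096
= 400 / 4096
= 0.0977

0.0977


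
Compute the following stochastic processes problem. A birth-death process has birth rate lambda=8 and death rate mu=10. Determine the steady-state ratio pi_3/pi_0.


For birth-death process, pi_n/pi_0 = (lambda/mu)^n
= (8/10)^3
= 0.5120

0.5120


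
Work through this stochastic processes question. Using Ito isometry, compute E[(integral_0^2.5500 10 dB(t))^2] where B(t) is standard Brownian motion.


By Ito isometry: E[(int f dB)^2] = int f^2 dt
= 10^2 * 2.5500
= 100 * 2.5500 = 255.0000

255.0000


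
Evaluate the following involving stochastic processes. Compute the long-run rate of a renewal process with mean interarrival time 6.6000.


Long-run renewal rate = 1/E(X)
= 1/6.6000
= 0.1515

0.1515


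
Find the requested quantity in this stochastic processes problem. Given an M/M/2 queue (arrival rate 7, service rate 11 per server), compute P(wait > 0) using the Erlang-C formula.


a = lambda/mu = 0.6364
rho = a/c = 0.3182
Erlang-C formula applied:
C(c,a) = 0.1536

0.1536


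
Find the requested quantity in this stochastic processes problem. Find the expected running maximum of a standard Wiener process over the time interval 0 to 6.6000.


E(max B(s)) = sqrt(2t/pi)
= sqrt(2*6.6000/pi)
= sqrt(4.2017)
= 2.0498

2.0498


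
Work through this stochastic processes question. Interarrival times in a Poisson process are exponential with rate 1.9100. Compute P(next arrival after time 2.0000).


P(X > t) = exp(-lambda * t)
= exp(-1.9100 * 2.0000)
= exp(-3.8200) = 0.0219

0.0219


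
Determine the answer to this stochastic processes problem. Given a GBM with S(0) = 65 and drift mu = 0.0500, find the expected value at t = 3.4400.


E[S(t)] = S(0) * exp(mu * t)
= 65 * exp(0.0500 * 3.4400)
= 65 * 1.1877
= 77.1991

77.1991


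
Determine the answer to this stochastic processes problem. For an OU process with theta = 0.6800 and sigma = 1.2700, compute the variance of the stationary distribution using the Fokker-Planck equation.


Stationary variance = sigma^2 / (2*theta)
= 1.2700^2 / (2*0.6800)
= 1.6129 / 1.3600
= 1.1860

1.1860


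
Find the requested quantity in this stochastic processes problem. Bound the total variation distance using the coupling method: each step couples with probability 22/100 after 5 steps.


TV distance bound <= (1-delta)^n
= (1 - 0.2200)^5
= 0.7800^5
= 0.2887

0.2887


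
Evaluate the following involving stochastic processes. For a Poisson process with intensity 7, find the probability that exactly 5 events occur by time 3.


P(N(t)=k) = (lambda*t)^k * exp(-lambda*t) / k!
lambda*t = 21
= 21^5 * exp(-21) / 5!
= 4084101 * 7.5826e-10 / 120
= 2.5807e-05

2.5807e-05


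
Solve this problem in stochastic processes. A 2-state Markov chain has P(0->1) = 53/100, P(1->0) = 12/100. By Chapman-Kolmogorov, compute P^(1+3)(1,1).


P^4 = P^1 * P^3
Computing via matrix multiplication of the transition matrix.
Entry (1,1) of P^4 = 0.8182

0.8182


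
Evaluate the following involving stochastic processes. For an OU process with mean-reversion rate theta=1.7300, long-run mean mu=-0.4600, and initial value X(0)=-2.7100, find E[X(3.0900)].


E[X(t)] = mu + (X(0) - mu)*exp(-theta*t)
= -0.4600 + (-2.7100 - -0.4600)*exp(-1.7300*3.0900)
= -0.4600 + -2.2500 * 0.0048
= -0.4707

-0.4707


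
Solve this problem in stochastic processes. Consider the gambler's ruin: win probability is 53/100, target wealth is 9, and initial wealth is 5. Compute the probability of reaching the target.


Gambler's ruin formula:
r = q/p = 0.4700/0.5300 = 0.8868
P(win) = (1 - r^i)/(1 - r^N)
= (1 - 0.8868^5)/(1 - 0.8868^9)
= 0.6833

0.6833


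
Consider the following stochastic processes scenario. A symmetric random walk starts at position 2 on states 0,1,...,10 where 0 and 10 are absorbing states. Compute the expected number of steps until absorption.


For symmetric RW on 0,...,N with absorbing barriers, E(i) = i*(N-i)
E(2) = 2 * 8 = 16

16


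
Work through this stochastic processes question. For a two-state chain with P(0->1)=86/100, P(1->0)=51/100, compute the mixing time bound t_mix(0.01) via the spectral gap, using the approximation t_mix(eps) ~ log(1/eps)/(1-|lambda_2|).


lambda_2 = |1 - p01 - p10| = |1 - 0.8600 - 0.5100| = 0.3700
t_mix ~ log(1/eps)/(1 - |lambda_2|)
= log(100)/(1 - 0.3700) = 4.6052/0.6300
= 7.3098

7.3098


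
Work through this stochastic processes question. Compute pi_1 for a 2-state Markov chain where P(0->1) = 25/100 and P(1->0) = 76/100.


Stationary distribution: pi_0 = p10/(p01+p10), pi_1 = p01/(p01+p10)
p01 = 0.2500, p10 = 0.7600
pi_1 = 0.2475

0.2475


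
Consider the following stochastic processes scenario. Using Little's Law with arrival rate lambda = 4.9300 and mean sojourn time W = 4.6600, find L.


Little's Law: L = lambda * W
= 4.9300 * 4.6600
= 22.9738

22.9738


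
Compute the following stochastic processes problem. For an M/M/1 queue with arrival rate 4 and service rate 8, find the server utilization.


rho = lambda/mu
= 4/8
= 0.5000

0.5000


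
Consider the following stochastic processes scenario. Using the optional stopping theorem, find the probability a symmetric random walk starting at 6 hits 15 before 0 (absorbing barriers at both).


By optional stopping theorem: E(M at tau) = M(0) = 6
P(hit 15)*15 + P(hit 0)*0 = 6
P(hit 15) = (6 - 0)/(15 - 0) = 2/5 = 0.4000

0.4000


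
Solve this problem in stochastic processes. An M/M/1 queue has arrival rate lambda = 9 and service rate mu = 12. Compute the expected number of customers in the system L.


rho = 9/12 = 0.7500
L = rho/(1-rho)
= 0.7500/0.2500
= 3.0000

3.0000


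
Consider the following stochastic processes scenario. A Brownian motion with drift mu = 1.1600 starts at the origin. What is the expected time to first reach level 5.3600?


Expected first passage time = a/mu
= 5.3600/1.1600
= 4.6207

4.6207


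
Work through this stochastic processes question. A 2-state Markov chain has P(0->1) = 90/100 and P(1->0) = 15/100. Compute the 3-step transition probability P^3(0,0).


Computing P^3 by matrix multiplication.
P = [[0.1000, 0.9000], [0.1500, 0.8500]]
After raising P to the power 3:
P^3(0,0) = 0.1427

0.1427


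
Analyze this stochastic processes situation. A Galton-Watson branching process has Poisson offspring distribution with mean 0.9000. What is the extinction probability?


Since mu = 0.9000 <= 1, extinction probability = 1.

1.0000


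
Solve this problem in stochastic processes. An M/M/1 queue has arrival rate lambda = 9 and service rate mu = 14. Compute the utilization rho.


rho = lambda/mu
= 9/14
= 0.6429

0.6429


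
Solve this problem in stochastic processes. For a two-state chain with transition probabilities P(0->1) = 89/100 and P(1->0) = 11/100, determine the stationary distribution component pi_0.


Stationary distribution: pi_0 = p10/(p01+p10), pi_1 = p01/(p01+p10)
p01 = 0.8900, p10 = 0.1100
pi_0 = 0.1100

0.1100


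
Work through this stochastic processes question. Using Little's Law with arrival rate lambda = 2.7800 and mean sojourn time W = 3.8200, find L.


Little's Law: L = lambda * W
= 2.7800 * 3.8200
= 10.6196

10.6196


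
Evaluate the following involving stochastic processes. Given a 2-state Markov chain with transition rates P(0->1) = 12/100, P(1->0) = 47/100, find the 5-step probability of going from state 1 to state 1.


Computing P^5 by matrix multiplication.
P = [[0.8800, 0.1200], [0.4700, 0.5300]]
After raising P to the power 5:
P^5(1,1) = 0.2126

0.2126


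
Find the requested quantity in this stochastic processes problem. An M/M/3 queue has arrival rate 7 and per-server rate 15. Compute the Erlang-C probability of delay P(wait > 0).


a = lambda/mu = 0.4667
rho = a/c = 0.1556
Erlang-C formula applied:
C(c,a) = 0.0126

0.0126


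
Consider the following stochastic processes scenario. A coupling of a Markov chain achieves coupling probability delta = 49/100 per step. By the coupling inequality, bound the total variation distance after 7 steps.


TV distance bound <= (1-delta)^n
= (1 - 0.4900)^7
= 0.5100^7
= 0.0090

0.0090


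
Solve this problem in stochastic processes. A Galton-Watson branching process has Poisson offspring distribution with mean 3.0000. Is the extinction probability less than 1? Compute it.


Since mu = 3.0000 > 1, extinction prob q < 1.
Solve s = exp(mu*(s-1)) iteratively.
q = 0.0595

0.0595


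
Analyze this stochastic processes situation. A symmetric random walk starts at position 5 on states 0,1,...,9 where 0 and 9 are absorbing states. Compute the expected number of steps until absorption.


For symmetric RW on 0,...,N with absorbing barriers, E(i) = i*(N-i)
E(5) = 5 * 4 = 20

20


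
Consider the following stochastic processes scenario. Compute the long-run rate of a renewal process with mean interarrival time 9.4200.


Long-run renewal rate = 1/E(X)
= 1/9.4200
= 0.1062

0.1062


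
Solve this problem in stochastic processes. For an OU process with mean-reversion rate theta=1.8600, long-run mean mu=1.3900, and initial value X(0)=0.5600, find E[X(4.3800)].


E[X(t)] = mu + (X(0) - mu)*exp(-theta*t)
= 1.3900 + (0.5600 - 1.3900)*exp(-1.8600*4.3800)
= 1.3900 + -0.8300 * 2.8966e-04
= 1.3898

1.3898


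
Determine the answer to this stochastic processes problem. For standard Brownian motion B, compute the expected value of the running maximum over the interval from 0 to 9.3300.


E(max B(s)) = sqrt(2t/pi)
= sqrt(2*9.3300/pi)
= sqrt(5.9397)
= 2.4371

2.4371


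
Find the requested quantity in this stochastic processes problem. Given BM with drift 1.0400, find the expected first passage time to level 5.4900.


Expected first passage time = a/mu
= 5.4900/1.0400
= 5.2788

5.2788


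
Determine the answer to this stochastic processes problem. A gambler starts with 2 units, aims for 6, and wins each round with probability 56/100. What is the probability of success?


Gambler's ruin formula:
r = q/p = 0.4400/0.5600 = 0.7857
P(win) = (1 - r^i)/(1 - r^N)
= (1 - 0.7857^2)/(1 - 0.7857^6)
= 0.5004

0.5004


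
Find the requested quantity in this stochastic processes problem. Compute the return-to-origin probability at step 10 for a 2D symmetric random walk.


P = C(10,5)^2 / 4^10
= 252^2 / 1048576
= 63504 / 1048576
= 0.0606

0.0606


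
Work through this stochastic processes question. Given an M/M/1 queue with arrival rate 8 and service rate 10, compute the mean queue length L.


rho = 8/10 = 0.8000
L = rho/(1-rho)
= 0.8000/0.2000
= 4.0000

4.0000


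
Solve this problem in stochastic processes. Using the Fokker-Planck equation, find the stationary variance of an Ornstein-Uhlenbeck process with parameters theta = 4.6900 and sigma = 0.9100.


Stationary variance = sigma^2 / (2*theta)
= 0.9100^2 / (2*4.6900)
= 0.8281 / 9.3800
= 0.0883

0.0883


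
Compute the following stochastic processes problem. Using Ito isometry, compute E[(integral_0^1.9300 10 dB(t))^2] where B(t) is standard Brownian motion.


By Ito isometry: E[(int f dB)^2] = int f^2 dt
= 10^2 * 1.9300
= 100 * 1.9300 = 193.0000

193.0000


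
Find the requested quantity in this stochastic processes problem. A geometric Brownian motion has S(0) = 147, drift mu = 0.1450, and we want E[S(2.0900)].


E[S(t)] = S(0) * exp(mu * t)
= 147 * exp(0.1450 * 2.0900)
= 147 * 1.3540
= 199.0354

199.0354


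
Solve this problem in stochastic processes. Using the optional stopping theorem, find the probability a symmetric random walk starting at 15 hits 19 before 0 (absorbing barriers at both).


By optional stopping theorem: E(M at tau) = M(0) = 15
P(hit 19)*19 + P(hit 0)*0 = 15
P(hit 19) = (15 - 0)/(19 - 0) = 15/19 = 0.7895

0.7895


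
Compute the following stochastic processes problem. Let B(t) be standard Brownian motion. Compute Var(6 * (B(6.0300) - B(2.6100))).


Var(alpha*(B(t)-B(s))) = alpha^2 * (t-s)
= 6^2 * (6.0300 - 2.6100)
= 36 * 3.4200
= 123.1200

123.1200


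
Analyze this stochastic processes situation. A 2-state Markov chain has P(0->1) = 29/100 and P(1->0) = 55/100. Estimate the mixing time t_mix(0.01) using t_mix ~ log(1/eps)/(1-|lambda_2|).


lambda_2 = |1 - p01 - p10| = |1 - 0.2900 - 0.5500| = 0.1600
t_mix ~ log(1/eps)/(1 - |lambda_2|)
= log(100)/(1 - 0.1600) = 4.6052/0.8400
= 5.4823

5.4823


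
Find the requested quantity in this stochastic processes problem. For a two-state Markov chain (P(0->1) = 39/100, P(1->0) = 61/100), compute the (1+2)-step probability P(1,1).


P^3 = P^1 * P^2
Computing via matrix multiplication of the transition matrix.
Entry (1,1) of P^3 = 0.3900

0.3900


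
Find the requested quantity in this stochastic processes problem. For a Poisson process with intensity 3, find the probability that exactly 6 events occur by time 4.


P(N(t)=k) = (lambda*t)^k * exp(-lambda*t) / k!
lambda*t = 12
= 12^6 * exp(-12) / 6!
= 2985984 * 6.1442e-06 / 720
= 0.0255

0.0255


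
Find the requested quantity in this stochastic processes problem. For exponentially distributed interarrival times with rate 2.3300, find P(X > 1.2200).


P(X > t) = exp(-lambda * t)
= exp(-2.3300 * 1.2200)
= exp(-2.8426) = 0.0583

0.0583


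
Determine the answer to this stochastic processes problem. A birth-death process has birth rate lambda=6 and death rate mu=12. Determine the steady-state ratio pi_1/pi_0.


For birth-death process, pi_n/pi_0 = (lambda/mu)^n
= (6/12)^1
= 0.5000

0.5000


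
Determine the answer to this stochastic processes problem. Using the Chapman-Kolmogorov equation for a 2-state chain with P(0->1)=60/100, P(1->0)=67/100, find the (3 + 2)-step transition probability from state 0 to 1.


P^5 = P^3 * P^2
Computing via matrix multiplication of the transition matrix.
Entry (0,1) of P^5 = 0.4731

0.4731


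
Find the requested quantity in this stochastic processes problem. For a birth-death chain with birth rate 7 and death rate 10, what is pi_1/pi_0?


For birth-death process, pi_n/pi_0 = (lambda/mu)^n
= (7/10)^1
= 0.7000

0.7000


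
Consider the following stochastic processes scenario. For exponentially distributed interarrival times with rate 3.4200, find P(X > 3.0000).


P(X > t) = exp(-lambda * t)
= exp(-3.4200 * 3.0000)
= exp(-10.2600) = 3.5006e-05

3.5006e-05


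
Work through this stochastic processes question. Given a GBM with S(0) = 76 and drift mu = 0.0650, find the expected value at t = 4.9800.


E[S(t)] = S(0) * exp(mu * t)
= 76 * exp(0.0650 * 4.9800)
= 76 * 1.3822
= 105.0497

105.0497


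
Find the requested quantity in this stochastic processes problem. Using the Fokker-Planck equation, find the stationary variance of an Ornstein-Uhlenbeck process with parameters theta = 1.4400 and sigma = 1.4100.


Stationary variance = sigma^2 / (2*theta)
= 1.4100^2 / (2*1.4400)
= 1.9881 / 2.8800
= 0.6903

0.6903


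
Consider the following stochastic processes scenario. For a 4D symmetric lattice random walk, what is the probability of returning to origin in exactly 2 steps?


P(return in 2 steps) = P(reverse first step) = 1/(2d)
= 1/8
= 0.1250

0.1250


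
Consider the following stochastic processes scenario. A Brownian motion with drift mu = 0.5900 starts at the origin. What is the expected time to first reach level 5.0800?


Expected first passage time = a/mu
= 5.0800/0.5900
= 8.6102

8.6102


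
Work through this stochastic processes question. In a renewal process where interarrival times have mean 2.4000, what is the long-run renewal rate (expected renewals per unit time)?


Long-run renewal rate = 1/E(X)
= 1/2.4000
= 0.4167

0.4167


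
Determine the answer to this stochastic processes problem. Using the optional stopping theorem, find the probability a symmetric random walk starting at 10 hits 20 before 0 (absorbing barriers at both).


By optional stopping theorem: E(M at tau) = M(0) = 10
P(hit 20)*20 + P(hit 0)*0 = 10
P(hit 20) = (10 - 0)/(20 - 0) = 1/2 = 0.5000

0.5000


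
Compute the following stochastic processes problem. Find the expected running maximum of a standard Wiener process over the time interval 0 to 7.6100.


E(max B(s)) = sqrt(2t/pi)
= sqrt(2*7.6100/pi)
= sqrt(4.8447)
= 2.2011

2.2011


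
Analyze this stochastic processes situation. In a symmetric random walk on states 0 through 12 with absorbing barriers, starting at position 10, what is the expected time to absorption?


For symmetric RW on 0,...,N with absorbing barriers, E(i) = i*(N-i)
E(10) = 10 * 2 = 20

20


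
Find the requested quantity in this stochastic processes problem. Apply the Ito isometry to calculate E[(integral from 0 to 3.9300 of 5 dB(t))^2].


By Ito isometry: E[(int f dB)^2] = int f^2 dt
= 5^2 * 3.9300
= 25 * 3.9300 = 98.2500

98.2500


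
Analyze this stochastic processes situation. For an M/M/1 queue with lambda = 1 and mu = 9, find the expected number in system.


rho = 1/9 = 0.1111
L = rho/(1-rho)
= 0.1111/0.8889
= 0.1250

0.1250


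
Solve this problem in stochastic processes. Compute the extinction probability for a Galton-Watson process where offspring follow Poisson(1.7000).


Since mu = 1.7000 > 1, extinction prob q < 1.
Solve s = exp(mu*(s-1)) iteratively.
q = 0.3088

0.3088


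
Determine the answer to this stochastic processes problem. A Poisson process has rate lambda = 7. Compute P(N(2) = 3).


P(N(t)=k) = (lambda*t)^k * exp(-lambda*t) / k!
lambda*t = 14
= 14^3 * exp(-14) / 3!
= 2744 * 8.3153e-07 / 6
= 3.8029e-04

3.8029e-04


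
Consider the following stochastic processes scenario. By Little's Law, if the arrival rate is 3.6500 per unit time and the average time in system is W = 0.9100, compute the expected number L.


Little's Law: L = lambda * W
= 3.6500 * 0.9100
= 3.3215

3.3215


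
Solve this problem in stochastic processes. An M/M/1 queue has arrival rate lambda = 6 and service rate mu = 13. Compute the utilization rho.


rho = lambda/mu
= 6/13
= 0.4615

0.4615


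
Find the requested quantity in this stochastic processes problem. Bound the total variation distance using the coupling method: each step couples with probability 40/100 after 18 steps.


TV distance bound <= (1-delta)^n
= (1 - 0.4000)^18
= 0.6000^18
= 1.0156e-04

1.0156e-04


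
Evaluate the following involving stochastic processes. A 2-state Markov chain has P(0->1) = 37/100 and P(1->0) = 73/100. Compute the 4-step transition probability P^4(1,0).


Computing P^4 by matrix multiplication.
P = [[0.6300, 0.3700], [0.7300, 0.2700]]
After raising P to the power 4:
P^4(1,0) = 0.6636

0.6636


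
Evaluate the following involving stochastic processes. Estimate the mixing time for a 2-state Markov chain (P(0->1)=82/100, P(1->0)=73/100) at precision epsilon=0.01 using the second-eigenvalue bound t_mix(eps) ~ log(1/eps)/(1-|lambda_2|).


lambda_2 = |1 - p01 - p10| = |1 - 0.8200 - 0.7300| = 0.5500
t_mix ~ log(1/eps)/(1 - |lambda_2|)
= log(100)/(1 - 0.5500) = 4.6052/0.4500
= 10.2337

10.2337


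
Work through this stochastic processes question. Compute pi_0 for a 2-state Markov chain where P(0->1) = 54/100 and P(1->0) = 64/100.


Stationary distribution: pi_0 = p10/(p01+p10), pi_1 = p01/(p01+p10)
p01 = 0.5400, p10 = 0.6400
pi_0 = 0.5424

0.5424


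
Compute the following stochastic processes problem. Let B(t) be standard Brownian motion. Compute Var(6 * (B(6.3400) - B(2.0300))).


Var(alpha*(B(t)-B(s))) = alpha^2 * (t-s)
= 6^2 * (6.3400 - 2.0300)
= 36 * 4.3100
= 155.1600

155.1600


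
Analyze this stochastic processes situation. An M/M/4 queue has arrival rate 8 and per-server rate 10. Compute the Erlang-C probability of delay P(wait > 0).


a = lambda/mu = 0.8000
rho = a/c = 0.2000
Erlang-C formula applied:
C(c,a) = 0.0096

0.0096


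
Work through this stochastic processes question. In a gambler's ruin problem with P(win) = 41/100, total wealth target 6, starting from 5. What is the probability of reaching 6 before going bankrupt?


Gambler's ruin formula:
r = q/p = 0.5900/0.4100 = 1.4390
P(win) = (1 - r^i)/(1 - r^N)
= (1 - 1.4390^5)/(1 - 1.4390^6)
= 0.6562

0.6562


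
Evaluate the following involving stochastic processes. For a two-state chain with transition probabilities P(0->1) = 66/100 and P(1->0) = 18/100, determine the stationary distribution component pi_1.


Stationary distribution: pi_0 = p10/(p01+p10), pi_1 = p01/(p01+p10)
p01 = 0.6600, p10 = 0.1800
pi_1 = 0.7857

0.7857


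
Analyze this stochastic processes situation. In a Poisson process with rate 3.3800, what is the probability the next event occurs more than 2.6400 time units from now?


P(X > t) = exp(-lambda * t)
= exp(-3.3800 * 2.6400)
= exp(-8.9232) = 1.3326e-04

1.3326e-04


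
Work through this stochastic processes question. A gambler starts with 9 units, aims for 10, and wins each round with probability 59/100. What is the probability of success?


Gambler's ruin formula:
r = q/p = 0.4100/0.5900 = 0.6949
P(win) = (1 - r^i)/(1 - r^N)
= (1 - 0.6949^9)/(1 - 0.6949^10)
= 0.9882

0.9882


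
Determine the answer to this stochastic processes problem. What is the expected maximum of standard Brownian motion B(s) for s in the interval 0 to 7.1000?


E(max B(s)) = sqrt(2t/pi)
= sqrt(2*7.1000/pi)
= sqrt(4.5200)
= 2.1260

2.1260


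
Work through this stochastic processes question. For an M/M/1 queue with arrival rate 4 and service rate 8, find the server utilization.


rho = lambda/mu
= 4/8
= 0.5000

0.5000


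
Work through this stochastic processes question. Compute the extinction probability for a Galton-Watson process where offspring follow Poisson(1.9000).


Since mu = 1.9000 > 1, extinction prob q < 1.
Solve s = exp(mu*(s-1)) iteratively.
q = 0.2328

0.2328


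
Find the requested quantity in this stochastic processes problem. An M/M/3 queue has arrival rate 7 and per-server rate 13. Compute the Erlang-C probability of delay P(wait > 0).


a = lambda/mu = 0.5385
rho = a/c = 0.1795
Erlang-C formula applied:
C(c,a) = 0.0185

0.0185


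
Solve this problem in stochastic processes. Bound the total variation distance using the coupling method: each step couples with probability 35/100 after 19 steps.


TV distance bound <= (1-delta)^n
= (1 - 0.3500)^19
= 0.6500^19
= 2.7884e-04

2.7884e-04


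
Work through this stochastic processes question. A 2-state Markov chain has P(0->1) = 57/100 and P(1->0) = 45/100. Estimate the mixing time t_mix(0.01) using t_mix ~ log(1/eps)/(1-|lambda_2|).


lambda_2 = |1 - p01 - p10| = |1 - 0.5700 - 0.4500| = 0.0200
t_mix ~ log(1/eps)/(1 - |lambda_2|)
= log(100)/(1 - 0.0200) = 4.6052/0.9800
= 4.6992

4.6992


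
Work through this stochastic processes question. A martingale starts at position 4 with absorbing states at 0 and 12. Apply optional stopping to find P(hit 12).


By optional stopping theorem: E(M at tau) = M(0) = 4
P(hit 12)*12 + P(hit 0)*0 = 4
P(hit 12) = (4 - 0)/(12 - 0) = 1/3 = 0.3333

0.3333
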